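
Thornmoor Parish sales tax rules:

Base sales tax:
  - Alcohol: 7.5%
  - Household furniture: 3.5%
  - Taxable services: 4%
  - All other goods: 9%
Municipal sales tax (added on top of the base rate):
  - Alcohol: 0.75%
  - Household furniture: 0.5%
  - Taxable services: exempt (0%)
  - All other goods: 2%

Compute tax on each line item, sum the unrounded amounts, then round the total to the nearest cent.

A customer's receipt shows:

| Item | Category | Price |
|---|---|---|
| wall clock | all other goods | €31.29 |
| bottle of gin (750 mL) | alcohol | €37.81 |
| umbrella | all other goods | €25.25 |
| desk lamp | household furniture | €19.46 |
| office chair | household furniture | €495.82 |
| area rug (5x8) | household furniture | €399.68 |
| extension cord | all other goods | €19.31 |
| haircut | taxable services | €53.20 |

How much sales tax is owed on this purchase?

€50.19

Wall clock €31.29: all other goods → 9% + 2% municipal = 11% → €3.4419
Bottle of gin (750 mL) €37.81: alcohol → 7.5% + 0.75% municipal = 8.25% → €3.119325
Umbrella €25.25: all other goods → 9% + 2% municipal = 11% → €2.7775
Desk lamp €19.46: household furniture → 3.5% + 0.5% municipal = 4% → €0.7784
Office chair €495.82: household furniture → 3.5% + 0.5% municipal = 4% → €19.8328
Area rug (5x8) €399.68: household furniture → 3.5% + 0.5% municipal = 4% → €15.9872
Extension cord €19.31: all other goods → 9% + 2% municipal = 11% → €2.1241
Haircut €53.20: taxable services → 4% + 0% municipal = 4% → €2.128
Unrounded tax sum = €50.189225 → €50.19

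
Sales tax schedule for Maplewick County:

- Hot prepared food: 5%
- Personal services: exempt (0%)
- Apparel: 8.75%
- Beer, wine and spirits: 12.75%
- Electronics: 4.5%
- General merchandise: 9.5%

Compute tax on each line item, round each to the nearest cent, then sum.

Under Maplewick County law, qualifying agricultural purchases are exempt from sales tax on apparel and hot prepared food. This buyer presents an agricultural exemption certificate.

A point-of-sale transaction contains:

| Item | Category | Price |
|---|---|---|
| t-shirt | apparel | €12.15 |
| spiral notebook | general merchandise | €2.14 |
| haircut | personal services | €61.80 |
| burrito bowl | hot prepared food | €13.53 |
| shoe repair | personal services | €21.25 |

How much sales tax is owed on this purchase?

T-shirt €12.15: apparel, buyer-exempt → 0% → €0.00
Spiral notebook €2.14: general merchandise → 9.5% → €0.20
Haircut €61.80: personal services → 0% → €0.00
Burrito bowl €13.53: hot prepared food, buyer-exempt → 0% → €0.00
Shoe repair €21.25: personal services → 0% → €0.00
Total tax = €0.20

€0.20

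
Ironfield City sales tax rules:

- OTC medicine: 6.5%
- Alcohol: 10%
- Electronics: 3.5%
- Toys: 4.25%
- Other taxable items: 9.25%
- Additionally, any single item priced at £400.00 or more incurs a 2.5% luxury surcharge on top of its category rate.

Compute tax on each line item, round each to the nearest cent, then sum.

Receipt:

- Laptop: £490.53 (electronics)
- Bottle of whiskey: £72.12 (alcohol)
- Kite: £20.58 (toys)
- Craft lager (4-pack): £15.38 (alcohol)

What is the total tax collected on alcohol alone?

Bottle of whiskey £72.12: alcohol → 10% → £7.21
Craft lager (4-pack) £15.38: alcohol → 10% → £1.54
Tax on alcohol = £7.21 + £1.54 = £8.75

£8.75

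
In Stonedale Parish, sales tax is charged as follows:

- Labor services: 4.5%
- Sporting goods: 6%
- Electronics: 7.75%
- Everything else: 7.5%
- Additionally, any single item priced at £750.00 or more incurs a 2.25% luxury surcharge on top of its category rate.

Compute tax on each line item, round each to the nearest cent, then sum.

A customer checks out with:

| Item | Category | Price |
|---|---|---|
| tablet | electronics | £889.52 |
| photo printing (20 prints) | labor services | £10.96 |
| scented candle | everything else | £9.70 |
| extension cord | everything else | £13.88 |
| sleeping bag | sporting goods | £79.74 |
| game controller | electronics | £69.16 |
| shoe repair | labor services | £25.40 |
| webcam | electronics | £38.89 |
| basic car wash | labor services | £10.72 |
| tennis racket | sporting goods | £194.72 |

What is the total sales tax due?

£117.66

Tablet £889.52: electronics → 7.75% + 2.25% surcharge = 10% → £88.95
Photo printing (20 prints) £10.96: labor services → 4.5% → £0.49
Scented candle £9.70: everything else → 7.5% → £0.73
Extension cord £13.88: everything else → 7.5% → £1.04
Sleeping bag £79.74: sporting goods → 6% → £4.78
Game controller £69.16: electronics → 7.75% → £5.36
Shoe repair £25.40: labor services → 4.5% → £1.14
Webcam £38.89: electronics → 7.75% → £3.01
Basic car wash £10.72: labor services → 4.5% → £0.48
Tennis racket £194.72: sporting goods → 6% → £11.68
Total tax = £88.95 + £0.49 + £0.73 + £1.04 + £4.78 + £5.36 + £1.14 + £3.01 + £0.48 + £11.68 = £117.66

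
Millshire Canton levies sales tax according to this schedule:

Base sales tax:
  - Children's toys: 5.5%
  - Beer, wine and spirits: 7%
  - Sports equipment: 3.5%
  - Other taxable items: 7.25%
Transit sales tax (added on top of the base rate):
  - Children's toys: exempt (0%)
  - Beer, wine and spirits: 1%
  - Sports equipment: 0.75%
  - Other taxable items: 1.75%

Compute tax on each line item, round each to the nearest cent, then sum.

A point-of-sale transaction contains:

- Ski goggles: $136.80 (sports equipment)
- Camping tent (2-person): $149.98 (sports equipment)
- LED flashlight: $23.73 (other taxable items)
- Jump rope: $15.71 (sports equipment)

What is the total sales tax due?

Ski goggles $136.80: sports equipment → 3.5% + 0.75% transit = 4.25% → $5.81
Camping tent (2-person) $149.98: sports equipment → 3.5% + 0.75% transit = 4.25% → $6.37
LED flashlight $23.73: other taxable items → 7.25% + 1.75% transit = 9% → $2.14
Jump rope $15.71: sports equipment → 3.5% + 0.75% transit = 4.25% → $0.67
Total tax = $5.81 + $6.37 + $2.14 + $0.67 = $14.99

$14.99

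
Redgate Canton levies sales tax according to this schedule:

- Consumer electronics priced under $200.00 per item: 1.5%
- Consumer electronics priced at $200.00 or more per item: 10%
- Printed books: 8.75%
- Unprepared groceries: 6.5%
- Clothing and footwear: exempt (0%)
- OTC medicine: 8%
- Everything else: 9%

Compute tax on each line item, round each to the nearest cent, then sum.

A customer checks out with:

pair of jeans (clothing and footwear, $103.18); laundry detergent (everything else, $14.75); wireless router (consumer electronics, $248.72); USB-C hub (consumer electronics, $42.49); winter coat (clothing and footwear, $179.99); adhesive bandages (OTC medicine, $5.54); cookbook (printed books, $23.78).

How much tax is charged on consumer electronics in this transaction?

$25.51

Wireless router $248.72: consumer electronics, $200.00 or more → 10% → $24.87
USB-C hub $42.49: consumer electronics, under $200.00 → 1.5% → $0.64
Tax on consumer electronics = $24.87 + $0.64 = $25.51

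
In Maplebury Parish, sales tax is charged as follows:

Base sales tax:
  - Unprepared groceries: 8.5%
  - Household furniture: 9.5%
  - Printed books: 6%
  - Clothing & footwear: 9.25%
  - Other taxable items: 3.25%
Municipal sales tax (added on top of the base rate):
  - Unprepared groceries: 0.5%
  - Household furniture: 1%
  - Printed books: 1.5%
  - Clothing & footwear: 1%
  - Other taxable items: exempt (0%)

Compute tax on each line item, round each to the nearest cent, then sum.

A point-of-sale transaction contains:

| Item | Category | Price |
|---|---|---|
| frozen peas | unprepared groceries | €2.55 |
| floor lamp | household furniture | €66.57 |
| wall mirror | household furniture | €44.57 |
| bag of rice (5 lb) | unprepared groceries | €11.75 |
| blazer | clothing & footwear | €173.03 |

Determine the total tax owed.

Frozen peas €2.55: unprepared groceries → 8.5% + 0.5% municipal = 9% → €0.23
Floor lamp €66.57: household furniture → 9.5% + 1% municipal = 10.5% → €6.99
Wall mirror €44.57: household furniture → 9.5% + 1% municipal = 10.5% → €4.68
Bag of rice (5 lb) €11.75: unprepared groceries → 8.5% + 0.5% municipal = 9% → €1.06
Blazer €173.03: clothing & footwear → 9.25% + 1% municipal = 10.25% → €17.74
Total tax = €0.23 + €6.99 + €4.68 + €1.06 + €17.74 = €30.70

€30.70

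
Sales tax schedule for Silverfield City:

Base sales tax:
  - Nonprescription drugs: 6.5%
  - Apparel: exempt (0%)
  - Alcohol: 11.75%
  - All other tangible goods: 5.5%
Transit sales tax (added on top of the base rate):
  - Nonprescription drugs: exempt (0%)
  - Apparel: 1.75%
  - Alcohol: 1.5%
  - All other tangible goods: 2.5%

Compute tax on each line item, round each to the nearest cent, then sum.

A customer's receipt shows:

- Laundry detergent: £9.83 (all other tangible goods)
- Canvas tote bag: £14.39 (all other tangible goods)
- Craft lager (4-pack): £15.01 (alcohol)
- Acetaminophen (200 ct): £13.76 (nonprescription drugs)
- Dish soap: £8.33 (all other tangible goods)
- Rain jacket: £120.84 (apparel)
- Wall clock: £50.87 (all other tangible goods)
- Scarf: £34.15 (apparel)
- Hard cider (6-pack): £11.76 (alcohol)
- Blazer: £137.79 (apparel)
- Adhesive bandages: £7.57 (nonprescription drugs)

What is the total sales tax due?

£16.73

Laundry detergent £9.83: all other tangible goods → 5.5% + 2.5% transit = 8% → £0.79
Canvas tote bag £14.39: all other tangible goods → 5.5% + 2.5% transit = 8% → £1.15
Craft lager (4-pack) £15.01: alcohol → 11.75% + 1.5% transit = 13.25% → £1.99
Acetaminophen (200 ct) £13.76: nonprescription drugs → 6.5% + 0% transit = 6.5% → £0.89
Dish soap £8.33: all other tangible goods → 5.5% + 2.5% transit = 8% → £0.67
Rain jacket £120.84: apparel → 0% + 1.75% transit = 1.75% → £2.11
Wall clock £50.87: all other tangible goods → 5.5% + 2.5% transit = 8% → £4.07
Scarf £34.15: apparel → 0% + 1.75% transit = 1.75% → £0.60
Hard cider (6-pack) £11.76: alcohol → 11.75% + 1.5% transit = 13.25% → £1.56
Blazer £137.79: apparel → 0% + 1.75% transit = 1.75% → £2.41
Adhesive bandages £7.57: nonprescription drugs → 6.5% + 0% transit = 6.5% → £0.49
Total tax = £0.79 + £1.15 + £1.99 + £0.89 + £0.67 + £2.11 + £4.07 + £0.60 + £1.56 + £2.41 + £0.49 = £16.73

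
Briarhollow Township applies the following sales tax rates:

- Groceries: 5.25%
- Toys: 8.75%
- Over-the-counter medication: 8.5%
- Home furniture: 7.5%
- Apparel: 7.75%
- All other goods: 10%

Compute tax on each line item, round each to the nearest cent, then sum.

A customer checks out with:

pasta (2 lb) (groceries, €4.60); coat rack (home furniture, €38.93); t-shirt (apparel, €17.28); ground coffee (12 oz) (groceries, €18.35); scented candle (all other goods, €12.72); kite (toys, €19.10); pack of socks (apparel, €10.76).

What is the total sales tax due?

€9.23

Pasta (2 lb) €4.60: groceries → 5.25% → €0.24
Coat rack €38.93: home furniture → 7.5% → €2.92
T-shirt €17.28: apparel → 7.75% → €1.34
Ground coffee (12 oz) €18.35: groceries → 5.25% → €0.96
Scented candle €12.72: all other goods → 10% → €1.27
Kite €19.10: toys → 8.75% → €1.67
Pack of socks €10.76: apparel → 7.75% → €0.83
Total tax = €0.24 + €2.92 + €1.34 + €0.96 + €1.27 + €1.67 + €0.83 = €9.23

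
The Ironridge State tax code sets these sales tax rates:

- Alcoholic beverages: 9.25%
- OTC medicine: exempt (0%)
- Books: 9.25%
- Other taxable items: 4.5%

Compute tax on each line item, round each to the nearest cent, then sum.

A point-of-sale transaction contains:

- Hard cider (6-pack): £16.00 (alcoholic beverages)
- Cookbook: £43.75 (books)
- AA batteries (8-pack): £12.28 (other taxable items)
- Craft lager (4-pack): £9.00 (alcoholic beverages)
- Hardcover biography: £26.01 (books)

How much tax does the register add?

Hard cider (6-pack) £16.00: alcoholic beverages → 9.25% → £1.48
Cookbook £43.75: books → 9.25% → £4.05
AA batteries (8-pack) £12.28: other taxable items → 4.5% → £0.55
Craft lager (4-pack) £9.00: alcoholic beverages → 9.25% → £0.83
Hardcover biography £26.01: books → 9.25% → £2.41
Total tax = £1.48 + £4.05 + £0.55 + £0.83 + £2.41 = £9.32

£9.32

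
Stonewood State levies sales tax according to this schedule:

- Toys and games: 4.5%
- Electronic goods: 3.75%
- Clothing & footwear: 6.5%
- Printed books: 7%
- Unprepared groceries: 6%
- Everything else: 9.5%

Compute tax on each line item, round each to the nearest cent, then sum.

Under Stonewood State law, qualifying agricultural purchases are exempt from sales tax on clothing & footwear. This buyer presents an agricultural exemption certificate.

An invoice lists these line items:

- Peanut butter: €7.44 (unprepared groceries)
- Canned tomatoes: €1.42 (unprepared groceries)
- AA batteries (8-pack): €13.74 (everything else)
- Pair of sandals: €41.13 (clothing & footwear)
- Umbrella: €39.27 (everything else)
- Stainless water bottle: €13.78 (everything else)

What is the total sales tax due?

€6.89

Peanut butter €7.44: unprepared groceries → 6% → €0.45
Canned tomatoes €1.42: unprepared groceries → 6% → €0.09
AA batteries (8-pack) €13.74: everything else → 9.5% → €1.31
Pair of sandals €41.13: clothing & footwear, buyer-exempt → 0% → €0.00
Umbrella €39.27: everything else → 9.5% → €3.73
Stainless water bottle €13.78: everything else → 9.5% → €1.31
Total tax = €0.45 + €0.09 + €1.31 + €3.73 + €1.31 = €6.89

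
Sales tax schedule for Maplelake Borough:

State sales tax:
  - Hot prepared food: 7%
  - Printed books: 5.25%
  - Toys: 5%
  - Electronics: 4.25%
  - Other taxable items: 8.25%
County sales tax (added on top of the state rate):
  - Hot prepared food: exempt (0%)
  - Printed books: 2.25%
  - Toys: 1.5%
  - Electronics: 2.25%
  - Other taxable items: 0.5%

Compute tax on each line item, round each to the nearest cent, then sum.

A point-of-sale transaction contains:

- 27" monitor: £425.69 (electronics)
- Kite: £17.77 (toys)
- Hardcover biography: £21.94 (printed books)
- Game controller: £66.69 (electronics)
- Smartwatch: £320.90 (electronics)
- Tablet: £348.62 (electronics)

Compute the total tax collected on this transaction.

£78.33

27" monitor £425.69: electronics → 4.25% + 2.25% county = 6.5% → £27.67
Kite £17.77: toys → 5% + 1.5% county = 6.5% → £1.16
Hardcover biography £21.94: printed books → 5.25% + 2.25% county = 7.5% → £1.65
Game controller £66.69: electronics → 4.25% + 2.25% county = 6.5% → £4.33
Smartwatch £320.90: electronics → 4.25% + 2.25% county = 6.5% → £20.86
Tablet £348.62: electronics → 4.25% + 2.25% county = 6.5% → £22.66
Total tax = £27.67 + £1.16 + £1.65 + £4.33 + £20.86 + £22.66 = £78.33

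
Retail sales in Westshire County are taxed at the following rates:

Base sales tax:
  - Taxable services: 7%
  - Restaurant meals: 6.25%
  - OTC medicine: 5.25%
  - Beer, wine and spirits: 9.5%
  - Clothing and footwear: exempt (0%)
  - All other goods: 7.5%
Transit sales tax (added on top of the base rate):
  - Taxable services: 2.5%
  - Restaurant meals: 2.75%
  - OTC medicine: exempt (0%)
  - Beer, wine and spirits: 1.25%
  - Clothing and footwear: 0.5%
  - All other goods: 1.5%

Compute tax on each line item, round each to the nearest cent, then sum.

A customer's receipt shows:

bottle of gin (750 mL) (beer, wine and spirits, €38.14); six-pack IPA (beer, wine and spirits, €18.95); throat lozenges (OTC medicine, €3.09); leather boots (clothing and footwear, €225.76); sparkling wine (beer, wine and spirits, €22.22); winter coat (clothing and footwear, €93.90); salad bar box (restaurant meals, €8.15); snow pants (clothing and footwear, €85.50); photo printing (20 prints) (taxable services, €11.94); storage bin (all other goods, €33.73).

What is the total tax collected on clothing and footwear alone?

€2.03

Leather boots €225.76: clothing and footwear → 0% + 0.5% transit = 0.5% → €1.13
Winter coat €93.90: clothing and footwear → 0% + 0.5% transit = 0.5% → €0.47
Snow pants €85.50: clothing and footwear → 0% + 0.5% transit = 0.5% → €0.43
Tax on clothing and footwear = €1.13 + €0.47 + €0.43 = €2.03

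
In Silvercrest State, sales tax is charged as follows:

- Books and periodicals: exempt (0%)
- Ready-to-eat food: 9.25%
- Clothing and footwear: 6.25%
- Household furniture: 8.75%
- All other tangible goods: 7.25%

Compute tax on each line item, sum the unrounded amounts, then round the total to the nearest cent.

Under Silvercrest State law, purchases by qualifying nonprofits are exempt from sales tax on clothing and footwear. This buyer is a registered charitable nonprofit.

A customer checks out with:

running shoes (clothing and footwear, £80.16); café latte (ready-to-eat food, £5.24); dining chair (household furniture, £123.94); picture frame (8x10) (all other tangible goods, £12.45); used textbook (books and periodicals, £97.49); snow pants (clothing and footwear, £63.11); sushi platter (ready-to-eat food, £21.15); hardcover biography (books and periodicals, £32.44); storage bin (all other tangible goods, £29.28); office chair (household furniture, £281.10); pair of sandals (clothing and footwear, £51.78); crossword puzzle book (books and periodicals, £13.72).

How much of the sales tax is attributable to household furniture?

£35.44

Dining chair £123.94: household furniture → 8.75% → £10.84475
Office chair £281.10: household furniture → 8.75% → £24.59625
Tax on household furniture: unrounded sum = £35.441 → £35.44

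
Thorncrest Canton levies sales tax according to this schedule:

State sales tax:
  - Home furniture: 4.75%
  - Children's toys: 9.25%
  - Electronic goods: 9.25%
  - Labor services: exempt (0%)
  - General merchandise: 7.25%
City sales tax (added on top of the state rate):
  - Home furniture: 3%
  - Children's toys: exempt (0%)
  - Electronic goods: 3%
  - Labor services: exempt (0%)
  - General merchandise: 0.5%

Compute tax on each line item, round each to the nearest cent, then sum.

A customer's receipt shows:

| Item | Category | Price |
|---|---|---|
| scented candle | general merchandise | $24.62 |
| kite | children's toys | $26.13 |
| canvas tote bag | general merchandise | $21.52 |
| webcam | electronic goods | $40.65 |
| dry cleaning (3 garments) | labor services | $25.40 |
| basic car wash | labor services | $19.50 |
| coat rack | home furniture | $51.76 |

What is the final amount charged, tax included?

Scented candle $24.62: general merchandise → 7.25% + 0.5% city = 7.75% → $1.91
Kite $26.13: children's toys → 9.25% + 0% city = 9.25% → $2.42
Canvas tote bag $21.52: general merchandise → 7.25% + 0.5% city = 7.75% → $1.67
Webcam $40.65: electronic goods → 9.25% + 3% city = 12.25% → $4.98
Dry cleaning (3 garments) $25.40: labor services → 0% + 0% city = 0% → $0.00
Basic car wash $19.50: labor services → 0% + 0% city = 0% → $0.00
Coat rack $51.76: home furniture → 4.75% + 3% city = 7.75% → $4.01
Subtotal = $209.58; tax = $14.99; total due = $224.57

$224.57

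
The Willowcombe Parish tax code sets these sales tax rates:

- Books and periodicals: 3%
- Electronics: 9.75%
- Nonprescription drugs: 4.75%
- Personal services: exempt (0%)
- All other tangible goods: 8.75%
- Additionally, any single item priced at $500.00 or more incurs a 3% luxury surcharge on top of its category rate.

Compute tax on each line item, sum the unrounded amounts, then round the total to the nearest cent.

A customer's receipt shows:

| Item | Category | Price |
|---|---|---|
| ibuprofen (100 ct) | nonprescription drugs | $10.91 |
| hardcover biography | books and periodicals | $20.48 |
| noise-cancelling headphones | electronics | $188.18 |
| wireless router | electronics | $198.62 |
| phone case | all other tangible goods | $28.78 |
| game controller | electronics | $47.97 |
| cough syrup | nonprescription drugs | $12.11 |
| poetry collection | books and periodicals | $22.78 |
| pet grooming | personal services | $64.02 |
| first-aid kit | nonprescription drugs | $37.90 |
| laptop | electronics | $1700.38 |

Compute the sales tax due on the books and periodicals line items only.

$1.30

Hardcover biography $20.48: books and periodicals → 3% → $0.6144
Poetry collection $22.78: books and periodicals → 3% → $0.6834
Tax on books and periodicals: unrounded sum = $1.2978 → $1.30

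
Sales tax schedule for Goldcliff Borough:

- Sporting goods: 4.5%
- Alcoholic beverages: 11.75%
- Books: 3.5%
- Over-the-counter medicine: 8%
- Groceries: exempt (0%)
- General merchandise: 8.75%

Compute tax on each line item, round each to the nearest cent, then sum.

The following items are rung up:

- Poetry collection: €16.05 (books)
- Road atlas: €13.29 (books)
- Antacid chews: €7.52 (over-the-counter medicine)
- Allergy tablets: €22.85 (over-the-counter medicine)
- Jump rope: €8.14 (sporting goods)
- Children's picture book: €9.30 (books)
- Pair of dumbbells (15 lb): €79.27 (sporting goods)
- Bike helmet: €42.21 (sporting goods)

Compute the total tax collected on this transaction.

€9.63

Poetry collection €16.05: books → 3.5% → €0.56
Road atlas €13.29: books → 3.5% → €0.47
Antacid chews €7.52: over-the-counter medicine → 8% → €0.60
Allergy tablets €22.85: over-the-counter medicine → 8% → €1.83
Jump rope €8.14: sporting goods → 4.5% → €0.37
Children's picture book €9.30: books → 3.5% → €0.33
Pair of dumbbells (15 lb) €79.27: sporting goods → 4.5% → €3.57
Bike helmet €42.21: sporting goods → 4.5% → €1.90
Total tax = €0.56 + €0.47 + €0.60 + €1.83 + €0.37 + €0.33 + €3.57 + €1.90 = €9.63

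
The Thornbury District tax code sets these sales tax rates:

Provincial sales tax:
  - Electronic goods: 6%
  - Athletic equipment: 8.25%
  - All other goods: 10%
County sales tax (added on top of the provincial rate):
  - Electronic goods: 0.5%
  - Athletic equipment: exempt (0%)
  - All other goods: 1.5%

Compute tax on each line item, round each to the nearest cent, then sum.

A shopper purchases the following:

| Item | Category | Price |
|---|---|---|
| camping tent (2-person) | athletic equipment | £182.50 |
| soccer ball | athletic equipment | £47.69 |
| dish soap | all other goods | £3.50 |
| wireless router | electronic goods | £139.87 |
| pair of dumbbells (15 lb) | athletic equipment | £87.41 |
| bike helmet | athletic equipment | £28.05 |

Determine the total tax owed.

Camping tent (2-person) £182.50: athletic equipment → 8.25% + 0% county = 8.25% → £15.06
Soccer ball £47.69: athletic equipment → 8.25% + 0% county = 8.25% → £3.93
Dish soap £3.50: all other goods → 10% + 1.5% county = 11.5% → £0.40
Wireless router £139.87: electronic goods → 6% + 0.5% county = 6.5% → £9.09
Pair of dumbbells (15 lb) £87.41: athletic equipment → 8.25% + 0% county = 8.25% → £7.21
Bike helmet £28.05: athletic equipment → 8.25% + 0% county = 8.25% → £2.31
Total tax = £15.06 + £3.93 + £0.40 + £9.09 + £7.21 + £2.31 = £38.00

£38.00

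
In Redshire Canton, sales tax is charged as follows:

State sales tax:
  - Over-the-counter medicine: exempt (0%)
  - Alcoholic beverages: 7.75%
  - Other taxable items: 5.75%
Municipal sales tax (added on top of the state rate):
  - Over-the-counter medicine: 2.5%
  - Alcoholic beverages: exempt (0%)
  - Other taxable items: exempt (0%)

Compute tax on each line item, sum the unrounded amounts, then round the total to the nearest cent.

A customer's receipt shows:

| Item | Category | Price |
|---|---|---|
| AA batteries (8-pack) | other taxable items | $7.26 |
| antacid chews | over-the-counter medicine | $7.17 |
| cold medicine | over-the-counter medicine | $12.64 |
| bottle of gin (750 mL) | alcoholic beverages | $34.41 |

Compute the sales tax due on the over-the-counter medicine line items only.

Antacid chews $7.17: over-the-counter medicine → 0% + 2.5% municipal = 2.5% → $0.17925
Cold medicine $12.64: over-the-counter medicine → 0% + 2.5% municipal = 2.5% → $0.316
Tax on over-the-counter medicine: unrounded sum = $0.49525 → $0.50

$0.50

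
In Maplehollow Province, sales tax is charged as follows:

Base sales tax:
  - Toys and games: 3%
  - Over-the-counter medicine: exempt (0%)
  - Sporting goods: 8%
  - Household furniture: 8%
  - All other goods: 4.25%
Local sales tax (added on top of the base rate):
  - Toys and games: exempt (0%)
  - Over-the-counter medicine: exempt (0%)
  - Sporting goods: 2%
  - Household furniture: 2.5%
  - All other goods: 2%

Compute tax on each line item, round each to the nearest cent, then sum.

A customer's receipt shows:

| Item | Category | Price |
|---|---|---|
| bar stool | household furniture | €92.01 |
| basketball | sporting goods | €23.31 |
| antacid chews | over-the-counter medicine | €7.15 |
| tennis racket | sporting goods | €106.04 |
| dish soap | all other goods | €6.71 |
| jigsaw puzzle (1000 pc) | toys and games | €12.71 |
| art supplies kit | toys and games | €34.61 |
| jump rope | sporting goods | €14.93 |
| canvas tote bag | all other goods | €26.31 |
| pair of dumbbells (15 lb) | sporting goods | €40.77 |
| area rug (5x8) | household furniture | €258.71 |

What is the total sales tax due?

€58.80

Bar stool €92.01: household furniture → 8% + 2.5% local = 10.5% → €9.66
Basketball €23.31: sporting goods → 8% + 2% local = 10% → €2.33
Antacid chews €7.15: over-the-counter medicine → 0% + 0% local = 0% → €0.00
Tennis racket €106.04: sporting goods → 8% + 2% local = 10% → €10.60
Dish soap €6.71: all other goods → 4.25% + 2% local = 6.25% → €0.42
Jigsaw puzzle (1000 pc) €12.71: toys and games → 3% + 0% local = 3% → €0.38
Art supplies kit €34.61: toys and games → 3% + 0% local = 3% → €1.04
Jump rope €14.93: sporting goods → 8% + 2% local = 10% → €1.49
Canvas tote bag €26.31: all other goods → 4.25% + 2% local = 6.25% → €1.64
Pair of dumbbells (15 lb) €40.77: sporting goods → 8% + 2% local = 10% → €4.08
Area rug (5x8) €258.71: household furniture → 8% + 2.5% local = 10.5% → €27.16
Total tax = €9.66 + €2.33 + €10.60 + €0.42 + €0.38 + €1.04 + €1.49 + €1.64 + €4.08 + €27.16 = €58.80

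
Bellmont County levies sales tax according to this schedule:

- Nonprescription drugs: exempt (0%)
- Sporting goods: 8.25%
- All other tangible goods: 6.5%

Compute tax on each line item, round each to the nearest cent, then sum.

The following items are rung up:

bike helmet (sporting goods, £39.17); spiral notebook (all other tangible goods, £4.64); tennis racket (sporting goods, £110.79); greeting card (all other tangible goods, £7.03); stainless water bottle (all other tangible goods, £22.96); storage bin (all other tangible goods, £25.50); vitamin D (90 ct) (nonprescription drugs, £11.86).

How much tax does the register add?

Bike helmet £39.17: sporting goods → 8.25% → £3.23
Spiral notebook £4.64: all other tangible goods → 6.5% → £0.30
Tennis racket £110.79: sporting goods → 8.25% → £9.14
Greeting card £7.03: all other tangible goods → 6.5% → £0.46
Stainless water bottle £22.96: all other tangible goods → 6.5% → £1.49
Storage bin £25.50: all other tangible goods → 6.5% → £1.66
Vitamin D (90 ct) £11.86: nonprescription drugs → 0% → £0.00
Total tax = £3.23 + £0.30 + £9.14 + £0.46 + £1.49 + £1.66 = £16.28

£16.28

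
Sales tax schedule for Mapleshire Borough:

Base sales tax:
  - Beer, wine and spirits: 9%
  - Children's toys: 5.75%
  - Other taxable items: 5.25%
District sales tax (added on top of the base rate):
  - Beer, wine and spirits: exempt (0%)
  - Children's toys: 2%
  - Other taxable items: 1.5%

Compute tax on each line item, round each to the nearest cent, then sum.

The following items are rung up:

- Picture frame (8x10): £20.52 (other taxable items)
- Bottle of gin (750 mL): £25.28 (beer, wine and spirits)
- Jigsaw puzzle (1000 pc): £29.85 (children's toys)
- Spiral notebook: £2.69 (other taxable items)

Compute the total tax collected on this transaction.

Picture frame (8x10) £20.52: other taxable items → 5.25% + 1.5% district = 6.75% → £1.39
Bottle of gin (750 mL) £25.28: beer, wine and spirits → 9% + 0% district = 9% → £2.28
Jigsaw puzzle (1000 pc) £29.85: children's toys → 5.75% + 2% district = 7.75% → £2.31
Spiral notebook £2.69: other taxable items → 5.25% + 1.5% district = 6.75% → £0.18
Total tax = £1.39 + £2.28 + £2.31 + £0.18 = £6.16

£6.16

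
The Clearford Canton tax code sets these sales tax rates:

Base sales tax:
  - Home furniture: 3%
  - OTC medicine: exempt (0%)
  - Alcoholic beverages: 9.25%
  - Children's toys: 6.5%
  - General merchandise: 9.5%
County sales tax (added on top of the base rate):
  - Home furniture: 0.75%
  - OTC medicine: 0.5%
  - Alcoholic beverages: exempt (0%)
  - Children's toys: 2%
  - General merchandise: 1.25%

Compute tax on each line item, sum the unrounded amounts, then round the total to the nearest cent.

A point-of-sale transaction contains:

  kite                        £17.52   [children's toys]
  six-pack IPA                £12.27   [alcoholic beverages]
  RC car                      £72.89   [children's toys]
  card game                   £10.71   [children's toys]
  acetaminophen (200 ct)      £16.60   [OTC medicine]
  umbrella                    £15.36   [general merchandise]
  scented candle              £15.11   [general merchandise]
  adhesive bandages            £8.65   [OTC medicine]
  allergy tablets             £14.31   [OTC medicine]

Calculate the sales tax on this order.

£13.20

Kite £17.52: children's toys → 6.5% + 2% county = 8.5% → £1.4892
Six-pack IPA £12.27: alcoholic beverages → 9.25% + 0% county = 9.25% → £1.134975
RC car £72.89: children's toys → 6.5% + 2% county = 8.5% → £6.19565
Card game £10.71: children's toys → 6.5% + 2% county = 8.5% → £0.91035
Acetaminophen (200 ct) £16.60: OTC medicine → 0% + 0.5% county = 0.5% → £0.083
Umbrella £15.36: general merchandise → 9.5% + 1.25% county = 10.75% → £1.6512
Scented candle £15.11: general merchandise → 9.5% + 1.25% county = 10.75% → £1.624325
Adhesive bandages £8.65: OTC medicine → 0% + 0.5% county = 0.5% → £0.04325
Allergy tablets £14.31: OTC medicine → 0% + 0.5% county = 0.5% → £0.07155
Unrounded tax sum = £13.2035 → £13.20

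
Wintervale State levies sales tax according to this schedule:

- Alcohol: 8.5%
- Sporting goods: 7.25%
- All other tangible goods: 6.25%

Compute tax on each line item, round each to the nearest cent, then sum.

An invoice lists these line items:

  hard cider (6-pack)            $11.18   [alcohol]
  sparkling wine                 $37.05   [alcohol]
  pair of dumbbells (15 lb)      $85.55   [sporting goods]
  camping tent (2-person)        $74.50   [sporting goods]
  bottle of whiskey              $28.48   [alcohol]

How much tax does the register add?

Hard cider (6-pack) $11.18: alcohol → 8.5% → $0.95
Sparkling wine $37.05: alcohol → 8.5% → $3.15
Pair of dumbbells (15 lb) $85.55: sporting goods → 7.25% → $6.20
Camping tent (2-person) $74.50: sporting goods → 7.25% → $5.40
Bottle of whiskey $28.48: alcohol → 8.5% → $2.42
Total tax = $0.95 + $3.15 + $6.20 + $5.40 + $2.42 = $18.12

$18.12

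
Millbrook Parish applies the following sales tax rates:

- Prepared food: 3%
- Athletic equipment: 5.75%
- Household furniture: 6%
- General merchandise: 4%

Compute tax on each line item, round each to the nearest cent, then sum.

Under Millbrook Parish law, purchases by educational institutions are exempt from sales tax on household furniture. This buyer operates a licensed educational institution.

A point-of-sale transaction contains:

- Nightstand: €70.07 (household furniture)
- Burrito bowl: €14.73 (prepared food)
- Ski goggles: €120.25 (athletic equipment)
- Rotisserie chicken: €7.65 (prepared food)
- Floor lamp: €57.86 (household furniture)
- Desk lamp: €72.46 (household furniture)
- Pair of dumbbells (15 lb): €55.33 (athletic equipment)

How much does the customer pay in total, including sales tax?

Nightstand €70.07: household furniture, buyer-exempt → 0% → €0.00
Burrito bowl €14.73: prepared food → 3% → €0.44
Ski goggles €120.25: athletic equipment → 5.75% → €6.91
Rotisserie chicken €7.65: prepared food → 3% → €0.23
Floor lamp €57.86: household furniture, buyer-exempt → 0% → €0.00
Desk lamp €72.46: household furniture, buyer-exempt → 0% → €0.00
Pair of dumbbells (15 lb) €55.33: athletic equipment → 5.75% → €3.18
Subtotal = €398.35; tax = €10.76; total due = €409.11

€409.11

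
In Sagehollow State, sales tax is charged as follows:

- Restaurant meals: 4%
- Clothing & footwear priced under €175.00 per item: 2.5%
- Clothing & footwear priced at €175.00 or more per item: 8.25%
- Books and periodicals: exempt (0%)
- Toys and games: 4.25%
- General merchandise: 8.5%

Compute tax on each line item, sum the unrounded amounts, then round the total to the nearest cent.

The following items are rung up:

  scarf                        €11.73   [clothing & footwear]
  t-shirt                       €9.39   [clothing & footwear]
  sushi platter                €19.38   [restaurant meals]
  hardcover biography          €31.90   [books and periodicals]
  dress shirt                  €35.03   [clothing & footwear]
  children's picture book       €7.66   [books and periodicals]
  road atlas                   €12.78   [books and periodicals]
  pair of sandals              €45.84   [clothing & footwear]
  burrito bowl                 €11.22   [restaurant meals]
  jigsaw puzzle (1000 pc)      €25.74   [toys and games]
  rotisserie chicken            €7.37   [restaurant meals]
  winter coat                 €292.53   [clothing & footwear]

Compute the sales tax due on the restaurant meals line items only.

€1.52

Sushi platter €19.38: restaurant meals → 4% → €0.7752
Burrito bowl €11.22: restaurant meals → 4% → €0.4488
Rotisserie chicken €7.37: restaurant meals → 4% → €0.2948
Tax on restaurant meals: unrounded sum = €1.5188 → €1.52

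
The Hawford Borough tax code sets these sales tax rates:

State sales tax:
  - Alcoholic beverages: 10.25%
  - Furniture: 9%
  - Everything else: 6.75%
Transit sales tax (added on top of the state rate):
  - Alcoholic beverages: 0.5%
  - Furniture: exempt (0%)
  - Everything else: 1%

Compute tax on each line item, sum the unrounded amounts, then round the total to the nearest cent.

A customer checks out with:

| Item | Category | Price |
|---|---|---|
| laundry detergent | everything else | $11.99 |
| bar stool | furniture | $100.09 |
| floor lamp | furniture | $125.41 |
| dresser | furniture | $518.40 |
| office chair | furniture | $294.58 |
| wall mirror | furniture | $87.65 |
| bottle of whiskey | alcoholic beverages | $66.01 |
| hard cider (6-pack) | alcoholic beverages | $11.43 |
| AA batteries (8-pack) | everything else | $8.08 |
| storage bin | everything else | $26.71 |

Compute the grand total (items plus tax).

$1363.65

Laundry detergent $11.99: everything else → 6.75% + 1% transit = 7.75% → $0.929225
Bar stool $100.09: furniture → 9% + 0% transit = 9% → $9.0081
Floor lamp $125.41: furniture → 9% + 0% transit = 9% → $11.2869
Dresser $518.40: furniture → 9% + 0% transit = 9% → $46.656
Office chair $294.58: furniture → 9% + 0% transit = 9% → $26.5122
Wall mirror $87.65: furniture → 9% + 0% transit = 9% → $7.8885
Bottle of whiskey $66.01: alcoholic beverages → 10.25% + 0.5% transit = 10.75% → $7.096075
Hard cider (6-pack) $11.43: alcoholic beverages → 10.25% + 0.5% transit = 10.75% → $1.228725
AA batteries (8-pack) $8.08: everything else → 6.75% + 1% transit = 7.75% → $0.6262
Storage bin $26.71: everything else → 6.75% + 1% transit = 7.75% → $2.070025
Subtotal = $1250.35; unrounded tax = $113.30195 → $113.30; total due = $1363.65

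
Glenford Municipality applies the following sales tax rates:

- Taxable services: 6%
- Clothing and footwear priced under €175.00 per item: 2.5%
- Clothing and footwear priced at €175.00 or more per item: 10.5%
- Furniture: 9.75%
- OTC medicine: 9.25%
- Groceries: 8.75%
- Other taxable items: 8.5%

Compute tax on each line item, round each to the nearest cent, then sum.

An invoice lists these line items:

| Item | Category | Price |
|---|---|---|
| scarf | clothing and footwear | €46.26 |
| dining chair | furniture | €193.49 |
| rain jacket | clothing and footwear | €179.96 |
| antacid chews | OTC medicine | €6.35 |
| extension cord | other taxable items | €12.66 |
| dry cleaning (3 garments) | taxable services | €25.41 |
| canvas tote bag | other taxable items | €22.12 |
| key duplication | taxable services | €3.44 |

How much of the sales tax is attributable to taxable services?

Dry cleaning (3 garments) €25.41: taxable services → 6% → €1.52
Key duplication €3.44: taxable services → 6% → €0.21
Tax on taxable services = €1.52 + €0.21 = €1.73

€1.73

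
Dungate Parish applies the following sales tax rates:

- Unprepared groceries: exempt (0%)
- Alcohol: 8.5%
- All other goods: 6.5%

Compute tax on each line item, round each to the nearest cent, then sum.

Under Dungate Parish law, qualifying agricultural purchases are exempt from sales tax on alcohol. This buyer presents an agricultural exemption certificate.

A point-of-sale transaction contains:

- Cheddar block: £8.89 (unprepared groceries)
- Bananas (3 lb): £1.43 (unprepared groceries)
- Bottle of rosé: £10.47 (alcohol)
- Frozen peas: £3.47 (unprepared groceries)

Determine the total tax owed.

Cheddar block £8.89: unprepared groceries → 0% → £0.00
Bananas (3 lb) £1.43: unprepared groceries → 0% → £0.00
Bottle of rosé £10.47: alcohol, buyer-exempt → 0% → £0.00
Frozen peas £3.47: unprepared groceries → 0% → £0.00
Total tax = £0.00

£0.00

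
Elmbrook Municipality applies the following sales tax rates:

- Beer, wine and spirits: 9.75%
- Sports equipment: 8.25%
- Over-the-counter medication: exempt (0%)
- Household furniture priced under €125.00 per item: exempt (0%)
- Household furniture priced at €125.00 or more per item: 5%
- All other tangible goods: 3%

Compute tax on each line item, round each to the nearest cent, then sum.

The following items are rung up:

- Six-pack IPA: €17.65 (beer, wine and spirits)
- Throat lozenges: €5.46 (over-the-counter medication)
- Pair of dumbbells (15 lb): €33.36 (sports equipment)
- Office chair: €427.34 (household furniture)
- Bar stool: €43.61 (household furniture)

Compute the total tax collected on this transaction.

€25.84

Six-pack IPA €17.65: beer, wine and spirits → 9.75% → €1.72
Throat lozenges €5.46: over-the-counter medication → 0% → €0.00
Pair of dumbbells (15 lb) €33.36: sports equipment → 8.25% → €2.75
Office chair €427.34: household furniture, €125.00 or more → 5% → €21.37
Bar stool €43.61: household furniture, under €125.00 → 0% → €0.00
Total tax = €1.72 + €2.75 + €21.37 = €25.84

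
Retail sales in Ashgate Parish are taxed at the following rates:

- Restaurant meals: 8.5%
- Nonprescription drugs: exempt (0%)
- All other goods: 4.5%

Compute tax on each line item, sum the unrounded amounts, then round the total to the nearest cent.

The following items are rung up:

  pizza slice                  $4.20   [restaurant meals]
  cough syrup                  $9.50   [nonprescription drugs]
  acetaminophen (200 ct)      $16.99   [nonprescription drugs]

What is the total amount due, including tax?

$31.05

Pizza slice $4.20: restaurant meals → 8.5% → $0.357
Cough syrup $9.50: nonprescription drugs → 0% → $0.00
Acetaminophen (200 ct) $16.99: nonprescription drugs → 0% → $0.00
Subtotal = $30.69; unrounded tax = $0.357 → $0.36; total due = $31.05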